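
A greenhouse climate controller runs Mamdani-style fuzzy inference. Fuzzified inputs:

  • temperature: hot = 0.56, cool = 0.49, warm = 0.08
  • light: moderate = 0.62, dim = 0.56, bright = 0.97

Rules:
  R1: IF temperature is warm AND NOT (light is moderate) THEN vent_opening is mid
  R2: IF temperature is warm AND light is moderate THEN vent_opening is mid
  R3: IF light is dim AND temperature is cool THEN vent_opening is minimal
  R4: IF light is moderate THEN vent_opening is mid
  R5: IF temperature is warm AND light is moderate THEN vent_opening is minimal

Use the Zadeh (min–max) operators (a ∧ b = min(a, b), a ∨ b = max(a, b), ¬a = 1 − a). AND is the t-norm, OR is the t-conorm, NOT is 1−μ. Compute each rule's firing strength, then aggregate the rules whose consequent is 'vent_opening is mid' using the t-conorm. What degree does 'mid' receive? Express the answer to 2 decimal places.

0.62

R1: warm=0.08, ¬moderate=1−0.62=0.38; AND[min(a, b)] → w = 0.08
R2: warm=0.08, moderate=0.62; AND[min(a, b)] → w = 0.08
R3: dim=0.56, cool=0.49; AND[min(a, b)] → w = 0.49
R4: moderate=0.62 → w = 0.62
R5: warm=0.08, moderate=0.62; AND[min(a, b)] → w = 0.08
Rules with consequent 'mid': {R1, R2, R4} → strengths 0.08, 0.08, 0.62
Aggregate via t-conorm [max(a, b)]: 0.62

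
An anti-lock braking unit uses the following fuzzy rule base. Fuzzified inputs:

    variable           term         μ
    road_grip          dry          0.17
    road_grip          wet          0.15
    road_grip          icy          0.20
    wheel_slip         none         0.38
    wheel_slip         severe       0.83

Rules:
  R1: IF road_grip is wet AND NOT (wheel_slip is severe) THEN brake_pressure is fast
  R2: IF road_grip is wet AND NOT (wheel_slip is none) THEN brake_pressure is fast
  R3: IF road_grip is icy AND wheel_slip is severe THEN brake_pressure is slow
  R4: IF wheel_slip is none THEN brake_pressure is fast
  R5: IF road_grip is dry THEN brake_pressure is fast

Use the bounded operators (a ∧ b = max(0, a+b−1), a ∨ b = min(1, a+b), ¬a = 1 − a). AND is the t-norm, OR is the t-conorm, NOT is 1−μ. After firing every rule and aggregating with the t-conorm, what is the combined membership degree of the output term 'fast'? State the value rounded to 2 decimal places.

0.55

R1: wet=0.15, ¬severe=1−0.83=0.17; AND[max(0, a+b−1)] → w = 0.00
R2: wet=0.15, ¬none=1−0.38=0.62; AND[max(0, a+b−1)] → w = 0.00
R3: icy=0.20, severe=0.83; AND[max(0, a+b−1)] → w = 0.03
R4: none=0.38 → w = 0.38
R5: dry=0.17 → w = 0.17
Rules with consequent 'fast': {R1, R2, R4, R5} → strengths 0.00, 0.00, 0.38, 0.17
Aggregate via t-conorm [min(1, a+b)]: 0.55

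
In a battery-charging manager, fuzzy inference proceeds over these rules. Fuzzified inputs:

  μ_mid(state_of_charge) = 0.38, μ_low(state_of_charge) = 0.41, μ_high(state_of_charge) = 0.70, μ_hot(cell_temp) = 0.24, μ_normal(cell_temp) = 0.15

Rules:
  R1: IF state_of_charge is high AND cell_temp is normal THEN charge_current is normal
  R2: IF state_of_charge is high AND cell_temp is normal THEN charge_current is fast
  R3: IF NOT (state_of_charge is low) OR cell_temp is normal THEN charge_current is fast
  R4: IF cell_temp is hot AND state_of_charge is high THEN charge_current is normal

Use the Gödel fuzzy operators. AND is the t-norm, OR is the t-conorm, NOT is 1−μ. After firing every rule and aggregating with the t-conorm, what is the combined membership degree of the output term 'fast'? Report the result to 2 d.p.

0.59

R1: high=0.70, normal=0.15; AND[min(a, b)] → w = 0.15
R2: high=0.70, normal=0.15; AND[min(a, b)] → w = 0.15
R3: ¬low=1−0.41=0.59, normal=0.15; OR[max(a, b)] → w = 0.59
R4: hot=0.24, high=0.70; AND[min(a, b)] → w = 0.24
Rules with consequent 'fast': {R2, R3} → strengths 0.15, 0.59
Aggregate via t-conorm [max(a, b)]: 0.59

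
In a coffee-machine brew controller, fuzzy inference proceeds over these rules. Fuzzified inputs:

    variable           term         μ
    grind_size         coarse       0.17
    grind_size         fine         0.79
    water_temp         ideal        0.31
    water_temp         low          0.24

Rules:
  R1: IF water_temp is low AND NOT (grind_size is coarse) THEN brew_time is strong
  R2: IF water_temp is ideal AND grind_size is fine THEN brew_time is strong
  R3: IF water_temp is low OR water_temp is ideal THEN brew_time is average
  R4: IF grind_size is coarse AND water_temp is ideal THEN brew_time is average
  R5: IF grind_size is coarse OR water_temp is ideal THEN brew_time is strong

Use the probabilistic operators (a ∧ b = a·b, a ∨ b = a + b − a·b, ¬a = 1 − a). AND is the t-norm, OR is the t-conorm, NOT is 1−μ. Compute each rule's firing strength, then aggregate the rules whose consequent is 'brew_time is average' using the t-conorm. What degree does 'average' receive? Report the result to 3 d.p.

0.503

R1: low=0.24, ¬coarse=1−0.17=0.83; AND[a·b] → w = 0.1992
R2: ideal=0.31, fine=0.79; AND[a·b] → w = 0.2449
R3: low=0.24, ideal=0.31; OR[a + b − a·b] → w = 0.4756
R4: coarse=0.17, ideal=0.31; AND[a·b] → w = 0.0527
R5: coarse=0.17, ideal=0.31; OR[a + b − a·b] → w = 0.4273
Rules with consequent 'average': {R3, R4} → strengths 0.4756, 0.0527
Aggregate via t-conorm [a + b − a·b]: 0.5032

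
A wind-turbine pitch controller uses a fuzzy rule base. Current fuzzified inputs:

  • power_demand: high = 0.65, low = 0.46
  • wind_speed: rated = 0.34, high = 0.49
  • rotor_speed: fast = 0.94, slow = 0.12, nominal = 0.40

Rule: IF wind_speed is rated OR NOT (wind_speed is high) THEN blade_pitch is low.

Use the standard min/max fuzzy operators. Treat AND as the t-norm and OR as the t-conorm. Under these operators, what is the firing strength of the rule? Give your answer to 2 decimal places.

firing strength: rated=0.34, ¬high=1−0.49=0.51; OR[max(a, b)] → w = 0.51

0.51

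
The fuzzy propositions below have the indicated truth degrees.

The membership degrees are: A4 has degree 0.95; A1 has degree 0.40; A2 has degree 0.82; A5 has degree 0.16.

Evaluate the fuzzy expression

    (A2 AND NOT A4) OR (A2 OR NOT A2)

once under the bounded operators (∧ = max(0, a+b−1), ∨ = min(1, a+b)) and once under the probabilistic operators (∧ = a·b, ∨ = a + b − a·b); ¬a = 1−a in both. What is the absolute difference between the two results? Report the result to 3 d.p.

Under bounded:
  NOT A4 = 1 − 0.95 = 0.05
  A2 AND NOT A4 = max(0, a+b−1) on (0.82, 0.05) = 0.00
  NOT A2 = 1 − 0.82 = 0.18
  A2 OR NOT A2 = min(1, a+b) on (0.82, 0.18) = 1.00
  (A2 AND NOT A4) OR (A2 OR NOT A2) = min(1, a+b) on (0.00, 1.00) = 1.00
  → value = 1.0000
Under probabilistic:
  NOT A4 = 1 − 0.9500 = 0.0500
  A2 AND NOT A4 = a·b on (0.8200, 0.0500) = 0.0410
  NOT A2 = 1 − 0.8200 = 0.1800
  A2 OR NOT A2 = a + b − a·b on (0.8200, 0.1800) = 0.8524
  (A2 AND NOT A4) OR (A2 OR NOT A2) = a + b − a·b on (0.0410, 0.8524) = 0.8585
  → value = 0.8585
|1.0000 − 0.8585| = 0.142

0.142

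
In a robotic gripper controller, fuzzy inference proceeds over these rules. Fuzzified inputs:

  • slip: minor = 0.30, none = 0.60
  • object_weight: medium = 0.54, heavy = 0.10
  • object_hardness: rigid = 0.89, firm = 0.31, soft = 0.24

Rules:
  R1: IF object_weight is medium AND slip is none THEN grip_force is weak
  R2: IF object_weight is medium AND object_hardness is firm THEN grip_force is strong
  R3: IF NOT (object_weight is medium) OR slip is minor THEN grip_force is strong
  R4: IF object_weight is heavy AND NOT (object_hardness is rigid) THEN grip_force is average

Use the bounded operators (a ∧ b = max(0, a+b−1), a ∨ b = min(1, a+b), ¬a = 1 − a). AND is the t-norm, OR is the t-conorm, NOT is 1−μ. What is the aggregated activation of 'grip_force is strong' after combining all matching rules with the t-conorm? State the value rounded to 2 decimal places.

R1: medium=0.54, none=0.60; AND[max(0, a+b−1)] → w = 0.14
R2: medium=0.54, firm=0.31; AND[max(0, a+b−1)] → w = 0.00
R3: ¬medium=1−0.54=0.46, minor=0.30; OR[min(1, a+b)] → w = 0.76
R4: heavy=0.10, ¬rigid=1−0.89=0.11; AND[max(0, a+b−1)] → w = 0.00
Rules with consequent 'strong': {R2, R3} → strengths 0.00, 0.76
Aggregate via t-conorm [min(1, a+b)]: 0.76

0.76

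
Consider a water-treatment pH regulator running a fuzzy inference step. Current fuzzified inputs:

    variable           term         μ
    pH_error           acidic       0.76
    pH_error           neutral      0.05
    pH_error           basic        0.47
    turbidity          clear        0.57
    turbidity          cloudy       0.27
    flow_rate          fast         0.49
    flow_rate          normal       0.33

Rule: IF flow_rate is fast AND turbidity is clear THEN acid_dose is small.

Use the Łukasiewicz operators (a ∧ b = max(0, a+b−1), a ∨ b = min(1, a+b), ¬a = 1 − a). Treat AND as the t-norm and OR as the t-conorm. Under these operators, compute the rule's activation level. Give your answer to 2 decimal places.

0.06

firing strength: fast=0.49, clear=0.57; AND[max(0, a+b−1)] → w = 0.06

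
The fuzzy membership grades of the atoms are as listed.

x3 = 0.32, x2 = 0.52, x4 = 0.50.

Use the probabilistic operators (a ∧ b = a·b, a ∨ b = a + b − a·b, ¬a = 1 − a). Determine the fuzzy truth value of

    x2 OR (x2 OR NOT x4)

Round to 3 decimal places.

0.885

NOT x4 = 1 − 0.5000 = 0.5000
x2 OR NOT x4 = a + b − a·b on (0.5200, 0.5000) = 0.7600
x2 OR (x2 OR NOT x4) = a + b − a·b on (0.5200, 0.7600) = 0.8848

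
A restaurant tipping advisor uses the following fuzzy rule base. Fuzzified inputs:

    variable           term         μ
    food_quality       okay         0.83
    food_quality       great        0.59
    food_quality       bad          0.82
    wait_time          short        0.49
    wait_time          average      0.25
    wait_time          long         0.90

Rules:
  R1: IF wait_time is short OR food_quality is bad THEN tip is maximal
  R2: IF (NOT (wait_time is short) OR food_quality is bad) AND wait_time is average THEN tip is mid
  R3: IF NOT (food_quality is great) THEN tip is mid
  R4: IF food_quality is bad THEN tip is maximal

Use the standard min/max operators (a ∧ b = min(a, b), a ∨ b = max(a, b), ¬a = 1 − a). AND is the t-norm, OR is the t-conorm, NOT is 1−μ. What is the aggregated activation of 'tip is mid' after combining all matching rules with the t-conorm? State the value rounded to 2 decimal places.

0.41

R1: short=0.49, bad=0.82; OR[max(a, b)] → w = 0.82
R2: (¬short=1−0.49=0.51 OR bad=0.82) = 0.82; AND[min(a, b)] with average=0.25 → w = 0.25
R3: ¬great=1−0.59=0.41 → w = 0.41
R4: bad=0.82 → w = 0.82
Rules with consequent 'mid': {R2, R3} → strengths 0.25, 0.41
Aggregate via t-conorm [max(a, b)]: 0.41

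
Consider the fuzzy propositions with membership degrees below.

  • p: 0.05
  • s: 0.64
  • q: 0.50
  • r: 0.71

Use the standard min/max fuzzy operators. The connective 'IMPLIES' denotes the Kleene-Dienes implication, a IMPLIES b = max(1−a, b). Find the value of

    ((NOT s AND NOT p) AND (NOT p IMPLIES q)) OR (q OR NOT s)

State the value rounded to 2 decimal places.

0.50

NOT s = 1 − 0.64 = 0.36
NOT p = 1 − 0.05 = 0.95
NOT s AND NOT p = min(a, b) on (0.36, 0.95) = 0.36
NOT p = 1 − 0.05 = 0.95
NOT p IMPLIES q  [Kleene-Dienes: max(1−a, b)] with a=0.95, b=0.50 → 0.50
(NOT s AND NOT p) AND (NOT p IMPLIES q) = min(a, b) on (0.36, 0.50) = 0.36
NOT s = 1 − 0.64 = 0.36
q OR NOT s = max(a, b) on (0.50, 0.36) = 0.50
((NOT s AND NOT p) AND (NOT p IMPLIES q)) OR (q OR NOT s) = max(a, b) on (0.36, 0.50) = 0.50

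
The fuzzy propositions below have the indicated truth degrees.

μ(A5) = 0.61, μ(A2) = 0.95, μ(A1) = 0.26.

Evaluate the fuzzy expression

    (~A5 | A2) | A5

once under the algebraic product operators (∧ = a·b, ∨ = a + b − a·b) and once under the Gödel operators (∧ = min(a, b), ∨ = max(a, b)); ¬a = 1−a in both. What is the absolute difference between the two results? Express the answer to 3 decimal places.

Under algebraic product:
  ~A5 = 1 − 0.6100 = 0.3900
  ~A5 | A2 = a + b − a·b on (0.3900, 0.9500) = 0.9695
  (~A5 | A2) | A5 = a + b − a·b on (0.9695, 0.6100) = 0.9881
  → value = 0.9881
Under Gödel:
  ~A5 = 1 − 0.61 = 0.39
  ~A5 | A2 = max(a, b) on (0.39, 0.95) = 0.95
  (~A5 | A2) | A5 = max(a, b) on (0.95, 0.61) = 0.95
  → value = 0.9500
|0.9881 − 0.9500| = 0.038

0.038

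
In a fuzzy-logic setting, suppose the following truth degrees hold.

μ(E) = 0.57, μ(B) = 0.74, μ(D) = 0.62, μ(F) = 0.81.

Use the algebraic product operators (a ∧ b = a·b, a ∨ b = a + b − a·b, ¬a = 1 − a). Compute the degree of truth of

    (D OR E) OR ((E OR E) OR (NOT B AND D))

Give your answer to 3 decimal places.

D OR E = a + b − a·b on (0.6200, 0.5700) = 0.8366
E OR E = a + b − a·b on (0.5700, 0.5700) = 0.8151
NOT B = 1 − 0.7400 = 0.2600
NOT B AND D = a·b on (0.2600, 0.6200) = 0.1612
(E OR E) OR (NOT B AND D) = a + b − a·b on (0.8151, 0.1612) = 0.8449
(D OR E) OR ((E OR E) OR (NOT B AND D)) = a + b − a·b on (0.8366, 0.8449) = 0.9747

0.975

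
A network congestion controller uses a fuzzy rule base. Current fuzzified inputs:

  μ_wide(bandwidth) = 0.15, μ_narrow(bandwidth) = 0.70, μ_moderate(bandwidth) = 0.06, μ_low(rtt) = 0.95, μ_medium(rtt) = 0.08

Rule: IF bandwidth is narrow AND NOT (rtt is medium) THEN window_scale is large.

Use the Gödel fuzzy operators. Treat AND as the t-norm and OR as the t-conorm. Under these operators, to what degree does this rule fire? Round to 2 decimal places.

firing strength: narrow=0.70, ¬medium=1−0.08=0.92; AND[min(a, b)] → w = 0.70

0.70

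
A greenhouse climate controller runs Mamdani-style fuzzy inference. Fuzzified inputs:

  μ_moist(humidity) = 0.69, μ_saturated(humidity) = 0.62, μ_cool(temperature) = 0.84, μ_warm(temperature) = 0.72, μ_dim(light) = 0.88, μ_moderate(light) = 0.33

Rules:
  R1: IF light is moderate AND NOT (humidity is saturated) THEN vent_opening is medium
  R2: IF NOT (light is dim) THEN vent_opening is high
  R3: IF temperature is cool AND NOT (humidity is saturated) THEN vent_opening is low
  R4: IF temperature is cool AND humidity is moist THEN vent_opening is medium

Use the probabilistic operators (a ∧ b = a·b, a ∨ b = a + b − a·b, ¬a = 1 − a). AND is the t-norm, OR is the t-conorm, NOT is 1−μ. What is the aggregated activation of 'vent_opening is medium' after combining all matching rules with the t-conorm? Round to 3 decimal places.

0.632

R1: moderate=0.33, ¬saturated=1−0.62=0.38; AND[a·b] → w = 0.1254
R2: ¬dim=1−0.88=0.12 → w = 0.1200
R3: cool=0.84, ¬saturated=1−0.62=0.38; AND[a·b] → w = 0.3192
R4: cool=0.84, moist=0.69; AND[a·b] → w = 0.5796
Rules with consequent 'medium': {R1, R4} → strengths 0.1254, 0.5796
Aggregate via t-conorm [a + b − a·b]: 0.6323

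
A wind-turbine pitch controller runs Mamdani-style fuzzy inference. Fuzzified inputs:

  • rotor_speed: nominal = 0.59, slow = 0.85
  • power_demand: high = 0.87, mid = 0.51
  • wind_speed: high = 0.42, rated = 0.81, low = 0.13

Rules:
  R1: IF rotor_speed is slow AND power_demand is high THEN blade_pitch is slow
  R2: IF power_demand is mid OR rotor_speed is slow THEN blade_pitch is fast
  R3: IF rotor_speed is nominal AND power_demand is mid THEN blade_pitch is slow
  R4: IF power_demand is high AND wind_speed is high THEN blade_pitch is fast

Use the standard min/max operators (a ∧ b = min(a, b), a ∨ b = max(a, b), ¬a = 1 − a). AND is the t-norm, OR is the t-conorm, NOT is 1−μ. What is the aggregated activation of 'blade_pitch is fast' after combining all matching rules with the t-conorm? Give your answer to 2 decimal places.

0.85

R1: slow=0.85, high=0.87; AND[min(a, b)] → w = 0.85
R2: mid=0.51, slow=0.85; OR[max(a, b)] → w = 0.85
R3: nominal=0.59, mid=0.51; AND[min(a, b)] → w = 0.51
R4: high=0.87, high=0.42; AND[min(a, b)] → w = 0.42
Rules with consequent 'fast': {R2, R4} → strengths 0.85, 0.42
Aggregate via t-conorm [max(a, b)]: 0.85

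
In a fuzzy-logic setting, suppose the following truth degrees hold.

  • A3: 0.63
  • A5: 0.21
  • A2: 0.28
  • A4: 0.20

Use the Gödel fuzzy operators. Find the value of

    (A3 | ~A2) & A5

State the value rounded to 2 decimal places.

~A2 = 1 − 0.28 = 0.72
A3 | ~A2 = max(a, b) on (0.63, 0.72) = 0.72
(A3 | ~A2) & A5 = min(a, b) on (0.72, 0.21) = 0.21

0.21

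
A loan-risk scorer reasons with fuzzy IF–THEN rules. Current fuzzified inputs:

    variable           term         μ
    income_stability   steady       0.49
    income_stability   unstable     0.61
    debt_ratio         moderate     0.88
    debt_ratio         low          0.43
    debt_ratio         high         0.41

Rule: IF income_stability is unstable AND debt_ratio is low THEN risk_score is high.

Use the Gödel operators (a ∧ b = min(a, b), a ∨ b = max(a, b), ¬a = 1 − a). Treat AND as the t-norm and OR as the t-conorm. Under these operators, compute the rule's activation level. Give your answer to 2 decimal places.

firing strength: unstable=0.61, low=0.43; AND[min(a, b)] → w = 0.43

0.43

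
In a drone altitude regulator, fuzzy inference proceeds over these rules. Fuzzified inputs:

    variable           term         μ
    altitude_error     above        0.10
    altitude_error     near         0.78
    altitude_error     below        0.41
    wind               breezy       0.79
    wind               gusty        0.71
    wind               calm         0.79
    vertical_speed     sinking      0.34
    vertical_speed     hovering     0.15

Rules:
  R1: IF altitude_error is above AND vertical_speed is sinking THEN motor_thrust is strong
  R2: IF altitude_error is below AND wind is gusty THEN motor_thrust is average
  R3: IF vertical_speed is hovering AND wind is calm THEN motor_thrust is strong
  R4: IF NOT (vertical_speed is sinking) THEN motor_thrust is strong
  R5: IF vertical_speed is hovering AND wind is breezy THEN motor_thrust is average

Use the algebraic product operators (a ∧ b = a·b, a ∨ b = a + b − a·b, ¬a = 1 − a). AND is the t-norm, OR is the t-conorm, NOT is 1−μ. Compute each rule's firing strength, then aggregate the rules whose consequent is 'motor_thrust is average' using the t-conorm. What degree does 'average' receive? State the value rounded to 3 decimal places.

0.375

R1: above=0.10, sinking=0.34; AND[a·b] → w = 0.0340
R2: below=0.41, gusty=0.71; AND[a·b] → w = 0.2911
R3: hovering=0.15, calm=0.79; AND[a·b] → w = 0.1185
R4: ¬sinking=1−0.34=0.66 → w = 0.6600
R5: hovering=0.15, breezy=0.79; AND[a·b] → w = 0.1185
Rules with consequent 'average': {R2, R5} → strengths 0.2911, 0.1185
Aggregate via t-conorm [a + b − a·b]: 0.3751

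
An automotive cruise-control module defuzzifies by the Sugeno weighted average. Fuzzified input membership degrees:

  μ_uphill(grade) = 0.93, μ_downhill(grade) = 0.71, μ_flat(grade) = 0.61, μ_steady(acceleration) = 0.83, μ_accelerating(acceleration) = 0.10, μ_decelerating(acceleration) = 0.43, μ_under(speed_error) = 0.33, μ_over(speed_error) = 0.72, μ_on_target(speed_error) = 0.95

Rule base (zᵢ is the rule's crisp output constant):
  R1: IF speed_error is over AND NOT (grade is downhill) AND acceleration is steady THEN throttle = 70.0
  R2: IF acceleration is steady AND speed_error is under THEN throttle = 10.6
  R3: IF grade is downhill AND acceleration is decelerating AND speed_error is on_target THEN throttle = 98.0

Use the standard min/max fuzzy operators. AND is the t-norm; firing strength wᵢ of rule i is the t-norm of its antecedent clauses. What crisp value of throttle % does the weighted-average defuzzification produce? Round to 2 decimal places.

R1 (z=70.0): over=0.72, ¬downhill=1−0.71=0.29, steady=0.83; AND[min(a, b)] → w = 0.29
R2 (z=10.6): steady=0.83, under=0.33; AND[min(a, b)] → w = 0.33
R3 (z=98.0): downhill=0.71, decelerating=0.43, on_target=0.95; AND[min(a, b)] → w = 0.43
Weighted average = (0.29·70.0 + 0.33·10.6 + 0.43·98.0) / (0.29 + 0.33 + 0.43)
  = 65.9380 / 1.0500 = 62.80

62.80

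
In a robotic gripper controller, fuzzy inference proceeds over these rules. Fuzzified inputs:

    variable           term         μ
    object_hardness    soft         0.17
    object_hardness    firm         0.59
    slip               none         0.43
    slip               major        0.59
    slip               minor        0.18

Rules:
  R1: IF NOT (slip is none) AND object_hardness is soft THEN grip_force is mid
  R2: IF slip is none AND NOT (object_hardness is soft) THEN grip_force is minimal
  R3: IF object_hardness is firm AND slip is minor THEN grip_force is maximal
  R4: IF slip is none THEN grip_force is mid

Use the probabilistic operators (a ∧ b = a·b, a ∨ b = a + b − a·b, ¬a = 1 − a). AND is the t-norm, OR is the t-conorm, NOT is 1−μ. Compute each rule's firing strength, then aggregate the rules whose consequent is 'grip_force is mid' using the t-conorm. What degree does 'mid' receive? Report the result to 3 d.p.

R1: ¬none=1−0.43=0.57, soft=0.17; AND[a·b] → w = 0.0969
R2: none=0.43, ¬soft=1−0.17=0.83; AND[a·b] → w = 0.3569
R3: firm=0.59, minor=0.18; AND[a·b] → w = 0.1062
R4: none=0.43 → w = 0.4300
Rules with consequent 'mid': {R1, R4} → strengths 0.0969, 0.4300
Aggregate via t-conorm [a + b − a·b]: 0.4852

0.485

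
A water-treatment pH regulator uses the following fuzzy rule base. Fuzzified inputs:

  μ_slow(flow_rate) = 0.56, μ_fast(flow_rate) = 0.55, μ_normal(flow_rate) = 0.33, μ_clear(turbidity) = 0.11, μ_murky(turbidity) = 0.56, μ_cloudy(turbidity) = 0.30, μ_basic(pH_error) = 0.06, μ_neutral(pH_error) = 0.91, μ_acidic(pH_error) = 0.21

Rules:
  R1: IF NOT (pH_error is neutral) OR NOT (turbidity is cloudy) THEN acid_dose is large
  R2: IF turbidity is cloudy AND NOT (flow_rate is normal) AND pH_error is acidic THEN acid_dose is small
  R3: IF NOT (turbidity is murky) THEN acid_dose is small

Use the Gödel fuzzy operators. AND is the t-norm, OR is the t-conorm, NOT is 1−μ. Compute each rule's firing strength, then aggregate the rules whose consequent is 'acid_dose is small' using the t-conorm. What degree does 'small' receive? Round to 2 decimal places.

R1: ¬neutral=1−0.91=0.09, ¬cloudy=1−0.30=0.70; OR[max(a, b)] → w = 0.70
R2: cloudy=0.30, ¬normal=1−0.33=0.67, acidic=0.21; AND[min(a, b)] → w = 0.21
R3: ¬murky=1−0.56=0.44 → w = 0.44
Rules with consequent 'small': {R2, R3} → strengths 0.21, 0.44
Aggregate via t-conorm [max(a, b)]: 0.44

0.44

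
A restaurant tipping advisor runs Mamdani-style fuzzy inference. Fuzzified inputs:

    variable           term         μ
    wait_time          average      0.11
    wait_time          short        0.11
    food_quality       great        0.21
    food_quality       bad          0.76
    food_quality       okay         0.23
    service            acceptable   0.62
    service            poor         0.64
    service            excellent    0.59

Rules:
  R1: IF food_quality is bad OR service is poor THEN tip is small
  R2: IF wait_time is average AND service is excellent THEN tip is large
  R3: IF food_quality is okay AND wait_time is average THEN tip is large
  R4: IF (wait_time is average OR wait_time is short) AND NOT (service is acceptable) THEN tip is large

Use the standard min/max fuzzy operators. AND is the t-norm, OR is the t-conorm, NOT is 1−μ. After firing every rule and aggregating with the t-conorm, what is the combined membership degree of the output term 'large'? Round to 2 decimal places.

R1: bad=0.76, poor=0.64; OR[max(a, b)] → w = 0.76
R2: average=0.11, excellent=0.59; AND[min(a, b)] → w = 0.11
R3: okay=0.23, average=0.11; AND[min(a, b)] → w = 0.11
R4: (average=0.11 OR short=0.11) = 0.11; AND[min(a, b)] with ¬acceptable=1−0.62=0.38 → w = 0.11
Rules with consequent 'large': {R2, R3, R4} → strengths 0.11, 0.11, 0.11
Aggregate via t-conorm [max(a, b)]: 0.11

0.11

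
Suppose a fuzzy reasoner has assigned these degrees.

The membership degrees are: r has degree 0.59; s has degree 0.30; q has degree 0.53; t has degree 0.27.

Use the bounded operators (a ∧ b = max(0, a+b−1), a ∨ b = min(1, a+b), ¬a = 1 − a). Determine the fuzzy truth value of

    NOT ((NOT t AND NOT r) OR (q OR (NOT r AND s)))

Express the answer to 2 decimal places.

0.33

NOT t = 1 − 0.27 = 0.73
NOT r = 1 − 0.59 = 0.41
NOT t AND NOT r = max(0, a+b−1) on (0.73, 0.41) = 0.14
NOT r = 1 − 0.59 = 0.41
NOT r AND s = max(0, a+b−1) on (0.41, 0.30) = 0.00
q OR (NOT r AND s) = min(1, a+b) on (0.53, 0.00) = 0.53
(NOT t AND NOT r) OR (q OR (NOT r AND s)) = min(1, a+b) on (0.14, 0.53) = 0.67
NOT ((NOT t AND NOT r) OR (q OR (NOT r AND s))) = 1 − 0.67 = 0.33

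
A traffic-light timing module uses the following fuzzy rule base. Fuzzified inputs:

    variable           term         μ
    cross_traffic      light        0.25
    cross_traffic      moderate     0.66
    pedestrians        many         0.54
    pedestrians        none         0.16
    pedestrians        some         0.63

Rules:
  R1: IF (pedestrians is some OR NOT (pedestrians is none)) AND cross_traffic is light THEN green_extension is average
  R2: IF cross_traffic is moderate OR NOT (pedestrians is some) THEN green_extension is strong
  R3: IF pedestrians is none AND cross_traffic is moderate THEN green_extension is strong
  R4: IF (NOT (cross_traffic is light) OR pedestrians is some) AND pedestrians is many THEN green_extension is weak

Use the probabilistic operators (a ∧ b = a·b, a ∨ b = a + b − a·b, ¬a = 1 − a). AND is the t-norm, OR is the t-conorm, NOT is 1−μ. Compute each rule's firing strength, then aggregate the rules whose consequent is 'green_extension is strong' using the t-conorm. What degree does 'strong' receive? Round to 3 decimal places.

R1: (some=0.63 OR ¬none=1−0.16=0.84) = 0.9408; AND[a·b] with light=0.25 → w = 0.2352
R2: moderate=0.66, ¬some=1−0.63=0.37; OR[a + b − a·b] → w = 0.7858
R3: none=0.16, moderate=0.66; AND[a·b] → w = 0.1056
R4: (¬light=1−0.25=0.75 OR some=0.63) = 0.9075; AND[a·b] with many=0.54 → w = 0.4900
Rules with consequent 'strong': {R2, R3} → strengths 0.7858, 0.1056
Aggregate via t-conorm [a + b − a·b]: 0.8084

0.808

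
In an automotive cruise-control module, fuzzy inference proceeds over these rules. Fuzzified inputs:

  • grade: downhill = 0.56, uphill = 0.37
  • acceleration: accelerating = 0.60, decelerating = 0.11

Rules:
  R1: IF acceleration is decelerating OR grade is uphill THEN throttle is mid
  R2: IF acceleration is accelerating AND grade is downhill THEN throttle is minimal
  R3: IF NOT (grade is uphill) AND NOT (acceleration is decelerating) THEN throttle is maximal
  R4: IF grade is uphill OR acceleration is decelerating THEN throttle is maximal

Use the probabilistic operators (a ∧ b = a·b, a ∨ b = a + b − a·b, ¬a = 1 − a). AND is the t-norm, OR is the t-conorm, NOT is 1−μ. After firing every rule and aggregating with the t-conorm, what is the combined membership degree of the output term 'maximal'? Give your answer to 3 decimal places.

R1: decelerating=0.11, uphill=0.37; OR[a + b − a·b] → w = 0.4393
R2: accelerating=0.60, downhill=0.56; AND[a·b] → w = 0.3360
R3: ¬uphill=1−0.37=0.63, ¬decelerating=1−0.11=0.89; AND[a·b] → w = 0.5607
R4: uphill=0.37, decelerating=0.11; OR[a + b − a·b] → w = 0.4393
Rules with consequent 'maximal': {R3, R4} → strengths 0.5607, 0.4393
Aggregate via t-conorm [a + b − a·b]: 0.7537

0.754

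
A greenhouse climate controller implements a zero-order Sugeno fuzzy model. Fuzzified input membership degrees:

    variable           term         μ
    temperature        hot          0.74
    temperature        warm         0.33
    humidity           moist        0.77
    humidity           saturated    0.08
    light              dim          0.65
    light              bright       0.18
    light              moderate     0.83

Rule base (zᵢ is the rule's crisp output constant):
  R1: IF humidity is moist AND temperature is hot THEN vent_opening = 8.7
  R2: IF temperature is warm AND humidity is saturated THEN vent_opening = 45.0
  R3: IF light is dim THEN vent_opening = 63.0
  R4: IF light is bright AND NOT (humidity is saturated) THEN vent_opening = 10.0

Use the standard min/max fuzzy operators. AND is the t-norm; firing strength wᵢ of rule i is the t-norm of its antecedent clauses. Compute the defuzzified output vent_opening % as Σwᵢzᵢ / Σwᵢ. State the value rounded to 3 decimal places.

31.993

R1 (z=8.7): moist=0.77, hot=0.74; AND[min(a, b)] → w = 0.74
R2 (z=45.0): warm=0.33, saturated=0.08; AND[min(a, b)] → w = 0.08
R3 (z=63.0): dim=0.65 → w = 0.65
R4 (z=10.0): bright=0.18, ¬saturated=1−0.08=0.92; AND[min(a, b)] → w = 0.18
Weighted average = (0.74·8.7 + 0.08·45.0 + 0.65·63.0 + 0.18·10.0) / (0.74 + 0.08 + 0.65 + 0.18)
  = 52.7880 / 1.6500 = 31.993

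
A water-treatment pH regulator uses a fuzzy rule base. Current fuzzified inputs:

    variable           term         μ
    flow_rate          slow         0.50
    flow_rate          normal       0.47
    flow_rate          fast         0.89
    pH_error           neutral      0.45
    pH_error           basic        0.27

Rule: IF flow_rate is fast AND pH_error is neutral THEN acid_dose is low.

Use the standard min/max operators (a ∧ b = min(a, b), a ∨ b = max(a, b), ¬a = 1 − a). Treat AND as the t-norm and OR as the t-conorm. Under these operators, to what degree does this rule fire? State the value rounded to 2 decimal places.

firing strength: fast=0.89, neutral=0.45; AND[min(a, b)] → w = 0.45

0.45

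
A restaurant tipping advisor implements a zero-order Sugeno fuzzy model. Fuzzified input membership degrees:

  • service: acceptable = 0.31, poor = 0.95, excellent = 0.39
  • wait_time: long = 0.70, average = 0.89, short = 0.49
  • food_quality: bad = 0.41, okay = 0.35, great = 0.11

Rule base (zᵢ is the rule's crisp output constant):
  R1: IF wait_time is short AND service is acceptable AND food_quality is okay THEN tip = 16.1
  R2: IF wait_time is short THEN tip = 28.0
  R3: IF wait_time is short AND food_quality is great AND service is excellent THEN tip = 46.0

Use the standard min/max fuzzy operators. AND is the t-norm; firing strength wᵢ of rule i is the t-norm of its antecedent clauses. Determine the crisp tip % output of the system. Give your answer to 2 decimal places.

26.12

R1 (z=16.1): short=0.49, acceptable=0.31, okay=0.35; AND[min(a, b)] → w = 0.31
R2 (z=28.0): short=0.49 → w = 0.49
R3 (z=46.0): short=0.49, great=0.11, excellent=0.39; AND[min(a, b)] → w = 0.11
Weighted average = (0.31·16.1 + 0.49·28.0 + 0.11·46.0) / (0.31 + 0.49 + 0.11)
  = 23.7710 / 0.9100 = 26.12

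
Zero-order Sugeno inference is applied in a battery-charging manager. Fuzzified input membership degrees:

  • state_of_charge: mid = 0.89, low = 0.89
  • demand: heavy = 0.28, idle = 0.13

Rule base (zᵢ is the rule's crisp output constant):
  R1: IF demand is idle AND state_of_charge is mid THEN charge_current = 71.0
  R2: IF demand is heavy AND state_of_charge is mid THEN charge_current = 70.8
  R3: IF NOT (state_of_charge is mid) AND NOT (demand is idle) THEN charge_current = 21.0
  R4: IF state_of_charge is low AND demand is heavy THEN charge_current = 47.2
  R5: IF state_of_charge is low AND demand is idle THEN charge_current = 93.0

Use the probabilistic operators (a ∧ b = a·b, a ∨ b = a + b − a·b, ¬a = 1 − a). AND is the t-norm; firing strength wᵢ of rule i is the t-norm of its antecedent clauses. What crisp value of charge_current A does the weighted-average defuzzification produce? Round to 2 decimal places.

R1 (z=71.0): idle=0.13, mid=0.89; AND[a·b] → w = 0.1157
R2 (z=70.8): heavy=0.28, mid=0.89; AND[a·b] → w = 0.2492
R3 (z=21.0): ¬mid=1−0.89=0.11, ¬idle=1−0.13=0.87; AND[a·b] → w = 0.0957
R4 (z=47.2): low=0.89, heavy=0.28; AND[a·b] → w = 0.2492
R5 (z=93.0): low=0.89, idle=0.13; AND[a·b] → w = 0.1157
Weighted average = (0.1157·71.0 + 0.2492·70.8 + 0.0957·21.0 + 0.2492·47.2 + 0.1157·93.0) / (0.1157 + 0.2492 + 0.0957 + 0.2492 + 0.1157)
  = 50.3901 / 0.8255 = 61.04

61.04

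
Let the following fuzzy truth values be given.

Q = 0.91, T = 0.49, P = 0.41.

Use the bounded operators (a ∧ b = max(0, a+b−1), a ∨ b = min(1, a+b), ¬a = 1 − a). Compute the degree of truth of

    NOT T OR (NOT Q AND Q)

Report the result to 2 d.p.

0.51

NOT T = 1 − 0.49 = 0.51
NOT Q = 1 − 0.91 = 0.09
NOT Q AND Q = max(0, a+b−1) on (0.09, 0.91) = 0.00
NOT T OR (NOT Q AND Q) = min(1, a+b) on (0.51, 0.00) = 0.51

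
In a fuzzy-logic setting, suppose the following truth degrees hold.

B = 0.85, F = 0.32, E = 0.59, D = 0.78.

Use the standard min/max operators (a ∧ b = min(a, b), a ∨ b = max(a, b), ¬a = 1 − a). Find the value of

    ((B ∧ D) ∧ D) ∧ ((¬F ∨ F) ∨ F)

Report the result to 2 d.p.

B ∧ D = min(a, b) on (0.85, 0.78) = 0.78
(B ∧ D) ∧ D = min(a, b) on (0.78, 0.78) = 0.78
¬F = 1 − 0.32 = 0.68
¬F ∨ F = max(a, b) on (0.68, 0.32) = 0.68
(¬F ∨ F) ∨ F = max(a, b) on (0.68, 0.32) = 0.68
((B ∧ D) ∧ D) ∧ ((¬F ∨ F) ∨ F) = min(a, b) on (0.78, 0.68) = 0.68

0.68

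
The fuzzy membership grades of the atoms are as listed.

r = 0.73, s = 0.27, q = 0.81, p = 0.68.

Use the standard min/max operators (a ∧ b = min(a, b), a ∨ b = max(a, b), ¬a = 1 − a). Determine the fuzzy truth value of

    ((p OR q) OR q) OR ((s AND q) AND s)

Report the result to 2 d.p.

0.81

p OR q = max(a, b) on (0.68, 0.81) = 0.81
(p OR q) OR q = max(a, b) on (0.81, 0.81) = 0.81
s AND q = min(a, b) on (0.27, 0.81) = 0.27
(s AND q) AND s = min(a, b) on (0.27, 0.27) = 0.27
((p OR q) OR q) OR ((s AND q) AND s) = max(a, b) on (0.81, 0.27) = 0.81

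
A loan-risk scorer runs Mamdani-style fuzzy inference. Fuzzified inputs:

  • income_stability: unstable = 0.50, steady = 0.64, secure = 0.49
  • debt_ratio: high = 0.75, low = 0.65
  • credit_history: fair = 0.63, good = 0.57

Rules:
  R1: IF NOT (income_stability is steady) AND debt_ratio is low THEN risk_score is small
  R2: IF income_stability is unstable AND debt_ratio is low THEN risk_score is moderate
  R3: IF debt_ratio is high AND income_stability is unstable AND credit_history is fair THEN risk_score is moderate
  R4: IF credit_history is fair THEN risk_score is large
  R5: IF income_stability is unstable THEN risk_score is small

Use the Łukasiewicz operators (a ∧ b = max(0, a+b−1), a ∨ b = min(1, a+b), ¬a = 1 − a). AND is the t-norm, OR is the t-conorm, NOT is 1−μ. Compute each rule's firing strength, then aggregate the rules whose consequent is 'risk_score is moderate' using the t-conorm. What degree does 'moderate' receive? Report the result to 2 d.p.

0.15

R1: ¬steady=1−0.64=0.36, low=0.65; AND[max(0, a+b−1)] → w = 0.01
R2: unstable=0.50, low=0.65; AND[max(0, a+b−1)] → w = 0.15
R3: high=0.75, unstable=0.50, fair=0.63; AND[max(0, a+b−1)] → w = 0.00
R4: fair=0.63 → w = 0.63
R5: unstable=0.50 → w = 0.50
Rules with consequent 'moderate': {R2, R3} → strengths 0.15, 0.00
Aggregate via t-conorm [min(1, a+b)]: 0.15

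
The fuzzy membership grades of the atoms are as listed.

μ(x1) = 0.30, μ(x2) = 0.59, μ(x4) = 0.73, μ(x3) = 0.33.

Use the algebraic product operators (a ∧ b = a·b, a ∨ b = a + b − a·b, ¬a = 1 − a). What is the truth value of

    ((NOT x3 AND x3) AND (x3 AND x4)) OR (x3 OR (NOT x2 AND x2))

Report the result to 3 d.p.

0.519

NOT x3 = 1 − 0.3300 = 0.6700
NOT x3 AND x3 = a·b on (0.6700, 0.3300) = 0.2211
x3 AND x4 = a·b on (0.3300, 0.7300) = 0.2409
(NOT x3 AND x3) AND (x3 AND x4) = a·b on (0.2211, 0.2409) = 0.0533
NOT x2 = 1 − 0.5900 = 0.4100
NOT x2 AND x2 = a·b on (0.4100, 0.5900) = 0.2419
x3 OR (NOT x2 AND x2) = a + b − a·b on (0.3300, 0.2419) = 0.4921
((NOT x3 AND x3) AND (x3 AND x4)) OR (x3 OR (NOT x2 AND x2)) = a + b − a·b on (0.0533, 0.4921) = 0.5191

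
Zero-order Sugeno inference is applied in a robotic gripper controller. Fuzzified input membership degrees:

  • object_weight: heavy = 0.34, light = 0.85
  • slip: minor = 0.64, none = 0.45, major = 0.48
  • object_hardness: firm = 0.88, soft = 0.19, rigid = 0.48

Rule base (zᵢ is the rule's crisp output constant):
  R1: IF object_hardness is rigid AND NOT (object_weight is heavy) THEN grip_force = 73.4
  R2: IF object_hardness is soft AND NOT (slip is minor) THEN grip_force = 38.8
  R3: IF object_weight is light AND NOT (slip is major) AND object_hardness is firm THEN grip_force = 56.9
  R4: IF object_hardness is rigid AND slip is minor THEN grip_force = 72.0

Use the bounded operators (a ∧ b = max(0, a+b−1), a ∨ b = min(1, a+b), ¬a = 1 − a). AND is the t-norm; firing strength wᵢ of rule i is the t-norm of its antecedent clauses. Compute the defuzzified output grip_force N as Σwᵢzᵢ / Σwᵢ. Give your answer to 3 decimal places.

R1 (z=73.4): rigid=0.48, ¬heavy=1−0.34=0.66; AND[max(0, a+b−1)] → w = 0.14
R2 (z=38.8): soft=0.19, ¬minor=1−0.64=0.36; AND[max(0, a+b−1)] → w = 0.00
R3 (z=56.9): light=0.85, ¬major=1−0.48=0.52, firm=0.88; AND[max(0, a+b−1)] → w = 0.25
R4 (z=72.0): rigid=0.48, minor=0.64; AND[max(0, a+b−1)] → w = 0.12
Weighted average = (0.14·73.4 + 0.00·38.8 + 0.25·56.9 + 0.12·72.0) / (0.14 + 0.00 + 0.25 + 0.12)
  = 33.1410 / 0.5100 = 64.982

64.982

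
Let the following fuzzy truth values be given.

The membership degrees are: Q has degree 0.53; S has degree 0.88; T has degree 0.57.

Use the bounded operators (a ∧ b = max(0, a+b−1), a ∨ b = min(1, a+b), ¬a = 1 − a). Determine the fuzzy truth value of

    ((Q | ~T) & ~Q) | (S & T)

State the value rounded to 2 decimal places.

~T = 1 − 0.57 = 0.43
Q | ~T = min(1, a+b) on (0.53, 0.43) = 0.96
~Q = 1 − 0.53 = 0.47
(Q | ~T) & ~Q = max(0, a+b−1) on (0.96, 0.47) = 0.43
S & T = max(0, a+b−1) on (0.88, 0.57) = 0.45
((Q | ~T) & ~Q) | (S & T) = min(1, a+b) on (0.43, 0.45) = 0.88

0.88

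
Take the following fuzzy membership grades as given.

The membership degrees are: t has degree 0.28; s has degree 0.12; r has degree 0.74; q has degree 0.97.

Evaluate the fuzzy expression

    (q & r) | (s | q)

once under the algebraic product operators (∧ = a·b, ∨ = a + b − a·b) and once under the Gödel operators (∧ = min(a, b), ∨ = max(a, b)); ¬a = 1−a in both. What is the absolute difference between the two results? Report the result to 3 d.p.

Under algebraic product:
  q & r = a·b on (0.9700, 0.7400) = 0.7178
  s | q = a + b − a·b on (0.1200, 0.9700) = 0.9736
  (q & r) | (s | q) = a + b − a·b on (0.7178, 0.9736) = 0.9925
  → value = 0.9925
Under Gödel:
  q & r = min(a, b) on (0.97, 0.74) = 0.74
  s | q = max(a, b) on (0.12, 0.97) = 0.97
  (q & r) | (s | q) = max(a, b) on (0.74, 0.97) = 0.97
  → value = 0.9700
|0.9925 − 0.9700| = 0.023

0.023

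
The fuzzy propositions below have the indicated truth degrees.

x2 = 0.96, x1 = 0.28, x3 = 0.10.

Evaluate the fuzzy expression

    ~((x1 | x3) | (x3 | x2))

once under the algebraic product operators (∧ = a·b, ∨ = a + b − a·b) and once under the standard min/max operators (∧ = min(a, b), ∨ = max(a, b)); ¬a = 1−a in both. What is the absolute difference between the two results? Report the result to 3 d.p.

Under algebraic product:
  x1 | x3 = a + b − a·b on (0.2800, 0.1000) = 0.3520
  x3 | x2 = a + b − a·b on (0.1000, 0.9600) = 0.9640
  (x1 | x3) | (x3 | x2) = a + b − a·b on (0.3520, 0.9640) = 0.9767
  ~((x1 | x3) | (x3 | x2)) = 1 − 0.9767 = 0.0233
  → value = 0.0233
Under standard min/max:
  x1 | x3 = max(a, b) on (0.28, 0.10) = 0.28
  x3 | x2 = max(a, b) on (0.10, 0.96) = 0.96
  (x1 | x3) | (x3 | x2) = max(a, b) on (0.28, 0.96) = 0.96
  ~((x1 | x3) | (x3 | x2)) = 1 − 0.96 = 0.04
  → value = 0.0400
|0.0233 − 0.0400| = 0.017

0.017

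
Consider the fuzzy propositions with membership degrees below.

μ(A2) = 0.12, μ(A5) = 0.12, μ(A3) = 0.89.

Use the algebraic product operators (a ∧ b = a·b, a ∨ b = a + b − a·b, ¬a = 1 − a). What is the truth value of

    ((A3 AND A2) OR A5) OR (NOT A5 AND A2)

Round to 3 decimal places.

A3 AND A2 = a·b on (0.8900, 0.1200) = 0.1068
(A3 AND A2) OR A5 = a + b − a·b on (0.1068, 0.1200) = 0.2140
NOT A5 = 1 − 0.1200 = 0.8800
NOT A5 AND A2 = a·b on (0.8800, 0.1200) = 0.1056
((A3 AND A2) OR A5) OR (NOT A5 AND A2) = a + b − a·b on (0.2140, 0.1056) = 0.2970

0.297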